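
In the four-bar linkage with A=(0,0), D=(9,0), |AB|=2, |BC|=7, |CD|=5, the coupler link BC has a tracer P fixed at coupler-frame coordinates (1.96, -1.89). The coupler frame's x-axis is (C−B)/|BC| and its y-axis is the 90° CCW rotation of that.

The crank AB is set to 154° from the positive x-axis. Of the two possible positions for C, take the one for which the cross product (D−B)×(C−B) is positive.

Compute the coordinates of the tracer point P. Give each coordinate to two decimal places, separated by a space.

0.62 -0.37

A=(0,0), D=(9.00,0)
B = A + 2.00·(cos154°, sin154°) = (-1.7976, 0.8767)
|BD| = 10.8331
circle(B,7.00) ∩ circle(D,5.00): a=6.5243, h=2.5365
  candidates: C₊=(4.9106,2.8769) cross=27.478; C₋=(4.5000,-2.1795) cross=-27.478
  mode + wants cross > 0 → take C=(4.9106,2.8769) (cross=27.478)
ex = (C−B)/|BC| = (0.9583,0.2857); ey = (-0.2857,0.9583)
P = B + 1.96·ex + -1.89·ey = (0.6207,-0.3744)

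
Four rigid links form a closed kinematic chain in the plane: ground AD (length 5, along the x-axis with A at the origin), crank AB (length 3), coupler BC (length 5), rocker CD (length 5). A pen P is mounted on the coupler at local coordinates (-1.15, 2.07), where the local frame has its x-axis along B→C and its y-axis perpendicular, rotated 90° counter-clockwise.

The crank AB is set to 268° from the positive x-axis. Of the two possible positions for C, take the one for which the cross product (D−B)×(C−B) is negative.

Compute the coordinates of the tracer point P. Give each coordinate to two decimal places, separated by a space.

-0.34 -0.64

A=(0,0), D=(5.00,0)
B = A + 3.00·(cos268°, sin268°) = (-0.1047, -2.9982)
|BD| = 5.9200
circle(B,5.00) ∩ circle(D,5.00): a=2.9600, h=4.0297
  candidates: C₊=(0.4068,1.9756) cross=23.856; C₋=(4.4885,-4.9738) cross=-23.856
  mode - wants cross < 0 → take C=(4.4885,-4.9738) (cross=-23.856)
ex = (C−B)/|BC| = (0.9186,-0.3951); ey = (0.3951,0.9186)
P = B + -1.15·ex + 2.07·ey = (-0.3432,-0.6422)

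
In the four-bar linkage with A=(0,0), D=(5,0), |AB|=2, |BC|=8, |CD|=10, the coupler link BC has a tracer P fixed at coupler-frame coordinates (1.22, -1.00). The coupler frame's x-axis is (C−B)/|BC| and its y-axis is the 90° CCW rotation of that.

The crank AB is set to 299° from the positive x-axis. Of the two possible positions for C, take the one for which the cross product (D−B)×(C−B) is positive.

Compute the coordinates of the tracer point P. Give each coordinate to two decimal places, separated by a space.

A=(0,0), D=(5.00,0)
B = A + 2.00·(cos299°, sin299°) = (0.9696, -1.7492)
|BD| = 4.3936
circle(B,8.00) ∩ circle(D,10.00): a=-1.9001, h=7.7711
  candidates: C₊=(-3.8673,4.6229) cross=34.143; C₋=(2.3206,-9.6343) cross=-34.143
  mode + wants cross > 0 → take C=(-3.8673,4.6229) (cross=34.143)
ex = (C−B)/|BC| = (-0.6046,0.7965); ey = (-0.7965,-0.6046)
P = B + 1.22·ex + -1.00·ey = (1.0285,-0.1729)

1.03 -0.17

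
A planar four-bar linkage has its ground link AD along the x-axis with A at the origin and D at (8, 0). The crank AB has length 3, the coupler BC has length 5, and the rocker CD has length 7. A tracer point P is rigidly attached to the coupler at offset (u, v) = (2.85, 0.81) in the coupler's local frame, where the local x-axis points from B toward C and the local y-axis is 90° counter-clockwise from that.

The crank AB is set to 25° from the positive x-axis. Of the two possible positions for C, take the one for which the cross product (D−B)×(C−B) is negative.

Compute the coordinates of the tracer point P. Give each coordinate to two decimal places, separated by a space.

A=(0,0), D=(8.00,0)
B = A + 3.00·(cos25°, sin25°) = (2.7189, 1.2679)
|BD| = 5.4311
circle(B,5.00) ∩ circle(D,7.00): a=0.5061, h=4.9743
  candidates: C₊=(4.3722,5.9866) cross=27.016; C₋=(2.0498,-3.6872) cross=-27.016
  mode - wants cross < 0 → take C=(2.0498,-3.6872) (cross=-27.016)
ex = (C−B)/|BC| = (-0.1338,-0.9910); ey = (0.9910,-0.1338)
P = B + 2.85·ex + 0.81·ey = (3.1402,-1.6649)

3.14 -1.66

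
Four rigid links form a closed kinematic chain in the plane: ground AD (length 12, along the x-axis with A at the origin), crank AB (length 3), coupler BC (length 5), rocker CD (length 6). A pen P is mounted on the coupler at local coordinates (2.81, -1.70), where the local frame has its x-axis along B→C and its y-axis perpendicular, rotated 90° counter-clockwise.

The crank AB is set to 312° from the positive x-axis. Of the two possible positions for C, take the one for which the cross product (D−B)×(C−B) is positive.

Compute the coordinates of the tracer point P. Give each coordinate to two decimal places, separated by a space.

A=(0,0), D=(12.00,0)
B = A + 3.00·(cos312°, sin312°) = (2.0074, -2.2294)
|BD| = 10.2383
circle(B,5.00) ∩ circle(D,6.00): a=4.5819, h=2.0014
  candidates: C₊=(6.0436,0.7217) cross=20.491; C₋=(6.9152,-3.1851) cross=-20.491
  mode + wants cross > 0 → take C=(6.0436,0.7217) (cross=20.491)
ex = (C−B)/|BC| = (0.8072,0.5902); ey = (-0.5902,0.8072)
P = B + 2.81·ex + -1.70·ey = (5.2791,-1.9432)

5.28 -1.94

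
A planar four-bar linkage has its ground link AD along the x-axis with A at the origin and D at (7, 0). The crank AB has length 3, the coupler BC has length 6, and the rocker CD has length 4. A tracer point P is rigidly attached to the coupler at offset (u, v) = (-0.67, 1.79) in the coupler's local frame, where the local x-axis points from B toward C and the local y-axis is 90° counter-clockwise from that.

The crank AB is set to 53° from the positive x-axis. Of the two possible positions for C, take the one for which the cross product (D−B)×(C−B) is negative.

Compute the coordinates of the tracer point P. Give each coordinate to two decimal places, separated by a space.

A=(0,0), D=(7.00,0)
B = A + 3.00·(cos53°, sin53°) = (1.8054, 2.3959)
|BD| = 5.7205
circle(B,6.00) ∩ circle(D,4.00): a=4.6083, h=3.8423
  candidates: C₊=(7.5994,3.9548) cross=21.980; C₋=(4.3809,-3.0233) cross=-21.980
  mode - wants cross < 0 → take C=(4.3809,-3.0233) (cross=-21.980)
ex = (C−B)/|BC| = (0.4292,-0.9032); ey = (0.9032,0.4292)
P = B + -0.67·ex + 1.79·ey = (3.1346,3.7694)

3.13 3.77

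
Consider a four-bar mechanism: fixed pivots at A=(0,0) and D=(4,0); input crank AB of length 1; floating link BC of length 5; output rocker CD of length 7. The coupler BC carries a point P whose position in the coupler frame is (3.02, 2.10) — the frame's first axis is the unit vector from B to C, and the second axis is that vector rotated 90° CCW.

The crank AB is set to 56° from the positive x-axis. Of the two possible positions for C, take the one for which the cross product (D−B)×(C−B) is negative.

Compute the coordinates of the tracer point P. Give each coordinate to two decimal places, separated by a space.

0.71 -2.85

A=(0,0), D=(4.00,0)
B = A + 1.00·(cos56°, sin56°) = (0.5592, 0.8290)
|BD| = 3.5393
circle(B,5.00) ∩ circle(D,7.00): a=-1.6209, h=4.7300
  candidates: C₊=(0.0913,5.8071) cross=16.741; C₋=(-2.1246,-3.3897) cross=-16.741
  mode - wants cross < 0 → take C=(-2.1246,-3.3897) (cross=-16.741)
ex = (C−B)/|BC| = (-0.5367,-0.8437); ey = (0.8437,-0.5367)
P = B + 3.02·ex + 2.10·ey = (0.7101,-2.8462)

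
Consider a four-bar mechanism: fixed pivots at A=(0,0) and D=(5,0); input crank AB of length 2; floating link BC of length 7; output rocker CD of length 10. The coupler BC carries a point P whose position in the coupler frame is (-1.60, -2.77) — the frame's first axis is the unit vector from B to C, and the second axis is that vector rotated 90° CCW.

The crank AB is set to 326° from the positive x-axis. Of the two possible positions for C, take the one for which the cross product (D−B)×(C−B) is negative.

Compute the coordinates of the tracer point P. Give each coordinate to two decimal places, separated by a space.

A=(0,0), D=(5.00,0)
B = A + 2.00·(cos326°, sin326°) = (1.6581, -1.1184)
|BD| = 3.5241
circle(B,7.00) ∩ circle(D,10.00): a=-5.4739, h=4.3631
  candidates: C₊=(-4.9175,1.2821) cross=15.376; C₋=(-2.1482,-6.9931) cross=-15.376
  mode - wants cross < 0 → take C=(-2.1482,-6.9931) (cross=-15.376)
ex = (C−B)/|BC| = (-0.5437,-0.8392); ey = (0.8392,-0.5437)
P = B + -1.60·ex + -2.77·ey = (0.2034,1.7306)

0.20 1.73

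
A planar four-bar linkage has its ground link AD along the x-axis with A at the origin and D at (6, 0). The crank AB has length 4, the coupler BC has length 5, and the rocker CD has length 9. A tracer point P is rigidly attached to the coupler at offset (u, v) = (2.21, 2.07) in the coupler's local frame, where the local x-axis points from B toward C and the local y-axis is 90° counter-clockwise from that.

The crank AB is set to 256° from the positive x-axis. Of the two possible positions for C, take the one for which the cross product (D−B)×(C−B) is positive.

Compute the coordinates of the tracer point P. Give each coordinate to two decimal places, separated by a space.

A=(0,0), D=(6.00,0)
B = A + 4.00·(cos256°, sin256°) = (-0.9677, -3.8812)
|BD| = 7.9757
circle(B,5.00) ∩ circle(D,9.00): a=0.4772, h=4.9772
  candidates: C₊=(-2.9728,0.6992) cross=39.697; C₋=(1.8712,-7.9971) cross=-39.697
  mode + wants cross > 0 → take C=(-2.9728,0.6992) (cross=39.697)
ex = (C−B)/|BC| = (-0.4010,0.9161); ey = (-0.9161,-0.4010)
P = B + 2.21·ex + 2.07·ey = (-3.7502,-2.6868)

-3.75 -2.69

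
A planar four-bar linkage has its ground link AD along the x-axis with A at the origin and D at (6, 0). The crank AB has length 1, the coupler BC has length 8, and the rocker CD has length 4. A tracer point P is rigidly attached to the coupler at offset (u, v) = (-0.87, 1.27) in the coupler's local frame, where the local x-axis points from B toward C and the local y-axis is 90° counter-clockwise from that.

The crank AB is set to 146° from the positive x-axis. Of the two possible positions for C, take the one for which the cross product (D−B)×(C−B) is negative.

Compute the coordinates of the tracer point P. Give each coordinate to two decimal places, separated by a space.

-0.82 2.10

A=(0,0), D=(6.00,0)
B = A + 1.00·(cos146°, sin146°) = (-0.8290, 0.5592)
|BD| = 6.8519
circle(B,8.00) ∩ circle(D,4.00): a=6.9286, h=3.9993
  candidates: C₊=(6.4029,3.9797) cross=27.403; C₋=(5.7501,-3.9922) cross=-27.403
  mode - wants cross < 0 → take C=(5.7501,-3.9922) (cross=-27.403)
ex = (C−B)/|BC| = (0.8224,-0.5689); ey = (0.5689,0.8224)
P = B + -0.87·ex + 1.27·ey = (-0.8220,2.0986)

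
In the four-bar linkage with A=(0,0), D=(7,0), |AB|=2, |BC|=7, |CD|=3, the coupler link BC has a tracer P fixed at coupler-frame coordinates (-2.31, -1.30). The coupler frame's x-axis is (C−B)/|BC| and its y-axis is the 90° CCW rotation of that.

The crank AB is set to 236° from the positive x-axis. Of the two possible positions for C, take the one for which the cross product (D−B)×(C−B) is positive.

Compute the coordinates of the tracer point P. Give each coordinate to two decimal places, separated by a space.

A=(0,0), D=(7.00,0)
B = A + 2.00·(cos236°, sin236°) = (-1.1184, -1.6581)
|BD| = 8.2860
circle(B,7.00) ∩ circle(D,3.00): a=6.5567, h=2.4515
  candidates: C₊=(4.8152,2.0558) cross=20.313; C₋=(5.7963,-2.7479) cross=-20.313
  mode + wants cross > 0 → take C=(4.8152,2.0558) (cross=20.313)
ex = (C−B)/|BC| = (0.8476,0.5306); ey = (-0.5306,0.8476)
P = B + -2.31·ex + -1.30·ey = (-2.3867,-3.9856)

-2.39 -3.99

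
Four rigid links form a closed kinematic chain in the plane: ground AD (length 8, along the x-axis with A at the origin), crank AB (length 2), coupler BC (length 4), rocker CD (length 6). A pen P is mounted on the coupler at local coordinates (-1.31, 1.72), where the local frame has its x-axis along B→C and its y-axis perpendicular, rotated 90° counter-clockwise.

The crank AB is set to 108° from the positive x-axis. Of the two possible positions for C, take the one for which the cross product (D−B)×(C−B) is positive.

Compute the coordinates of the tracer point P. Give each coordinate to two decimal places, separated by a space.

-2.49 2.99

A=(0,0), D=(8.00,0)
B = A + 2.00·(cos108°, sin108°) = (-0.6180, 1.9021)
|BD| = 8.8254
circle(B,4.00) ∩ circle(D,6.00): a=3.2796, h=2.2900
  candidates: C₊=(3.0781,3.4314) cross=20.210; C₋=(2.0910,-1.0409) cross=-20.210
  mode + wants cross > 0 → take C=(3.0781,3.4314) (cross=20.210)
ex = (C−B)/|BC| = (0.9240,0.3823); ey = (-0.3823,0.9240)
P = B + -1.31·ex + 1.72·ey = (-2.4861,2.9906)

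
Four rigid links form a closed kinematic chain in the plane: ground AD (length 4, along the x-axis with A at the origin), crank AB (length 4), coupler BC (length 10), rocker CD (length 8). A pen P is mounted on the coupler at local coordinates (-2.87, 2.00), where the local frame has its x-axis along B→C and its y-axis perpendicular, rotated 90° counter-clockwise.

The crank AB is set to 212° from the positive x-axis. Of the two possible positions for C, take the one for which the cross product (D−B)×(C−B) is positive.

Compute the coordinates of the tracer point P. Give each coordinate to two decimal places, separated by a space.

-6.33 -4.02

A=(0,0), D=(4.00,0)
B = A + 4.00·(cos212°, sin212°) = (-3.3922, -2.1197)
|BD| = 7.6901
circle(B,10.00) ∩ circle(D,8.00): a=6.1857, h=7.8573
  candidates: C₊=(0.3881,7.1382) cross=60.423; C₋=(4.7197,-7.9676) cross=-60.423
  mode + wants cross > 0 → take C=(0.3881,7.1382) (cross=60.423)
ex = (C−B)/|BC| = (0.3780,0.9258); ey = (-0.9258,0.3780)
P = B + -2.87·ex + 2.00·ey = (-6.3287,-4.0206)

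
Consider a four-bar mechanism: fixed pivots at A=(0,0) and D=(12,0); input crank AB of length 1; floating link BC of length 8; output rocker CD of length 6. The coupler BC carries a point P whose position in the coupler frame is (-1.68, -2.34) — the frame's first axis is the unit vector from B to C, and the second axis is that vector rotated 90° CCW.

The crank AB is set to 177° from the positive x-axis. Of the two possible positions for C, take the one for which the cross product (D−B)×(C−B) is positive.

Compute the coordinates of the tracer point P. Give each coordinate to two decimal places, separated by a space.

A=(0,0), D=(12.00,0)
B = A + 1.00·(cos177°, sin177°) = (-0.9986, 0.0523)
|BD| = 12.9987
circle(B,8.00) ∩ circle(D,6.00): a=7.5764, h=2.5687
  candidates: C₊=(6.5880,2.5905) cross=33.390; C₋=(6.5674,-2.5469) cross=-33.390
  mode + wants cross > 0 → take C=(6.5880,2.5905) (cross=33.390)
ex = (C−B)/|BC| = (0.9483,0.3173); ey = (-0.3173,0.9483)
P = B + -1.68·ex + -2.34·ey = (-1.8494,-2.6998)

-1.85 -2.70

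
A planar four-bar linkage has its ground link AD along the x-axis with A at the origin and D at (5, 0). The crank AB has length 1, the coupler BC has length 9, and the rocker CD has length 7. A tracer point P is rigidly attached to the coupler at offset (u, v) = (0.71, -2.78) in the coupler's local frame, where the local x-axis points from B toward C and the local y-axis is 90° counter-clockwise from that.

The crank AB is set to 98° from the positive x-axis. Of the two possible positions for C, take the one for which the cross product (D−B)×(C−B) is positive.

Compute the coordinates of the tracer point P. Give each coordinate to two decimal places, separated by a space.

A=(0,0), D=(5.00,0)
B = A + 1.00·(cos98°, sin98°) = (-0.1392, 0.9903)
|BD| = 5.2337
circle(B,9.00) ∩ circle(D,7.00): a=5.6740, h=6.9861
  candidates: C₊=(6.7541,6.7767) cross=36.563; C₋=(4.1105,-6.9432) cross=-36.563
  mode + wants cross > 0 → take C=(6.7541,6.7767) (cross=36.563)
ex = (C−B)/|BC| = (0.7659,0.6429); ey = (-0.6429,0.7659)
P = B + 0.71·ex + -2.78·ey = (2.1920,-0.6825)

2.19 -0.68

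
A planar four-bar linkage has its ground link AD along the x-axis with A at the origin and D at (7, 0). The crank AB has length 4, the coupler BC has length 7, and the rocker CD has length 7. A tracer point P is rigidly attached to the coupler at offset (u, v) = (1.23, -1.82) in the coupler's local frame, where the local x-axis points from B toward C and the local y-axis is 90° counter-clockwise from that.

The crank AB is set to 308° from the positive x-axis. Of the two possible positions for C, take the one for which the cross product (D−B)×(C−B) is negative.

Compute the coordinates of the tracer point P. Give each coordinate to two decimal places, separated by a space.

A=(0,0), D=(7.00,0)
B = A + 4.00·(cos308°, sin308°) = (2.4626, -3.1520)
|BD| = 5.5248
circle(B,7.00) ∩ circle(D,7.00): a=2.7624, h=6.4319
  candidates: C₊=(1.0617,3.7063) cross=35.535; C₋=(8.4009,-6.8584) cross=-35.535
  mode - wants cross < 0 → take C=(8.4009,-6.8584) (cross=-35.535)
ex = (C−B)/|BC| = (0.8483,-0.5295); ey = (0.5295,0.8483)
P = B + 1.23·ex + -1.82·ey = (2.5424,-5.3472)

2.54 -5.35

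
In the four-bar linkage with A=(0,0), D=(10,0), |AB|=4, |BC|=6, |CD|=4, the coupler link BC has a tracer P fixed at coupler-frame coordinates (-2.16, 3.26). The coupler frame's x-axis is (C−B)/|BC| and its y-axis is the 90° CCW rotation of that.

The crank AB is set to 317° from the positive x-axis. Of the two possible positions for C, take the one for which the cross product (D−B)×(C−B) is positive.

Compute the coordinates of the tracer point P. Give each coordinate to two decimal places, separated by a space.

-0.98 -2.47

A=(0,0), D=(10.00,0)
B = A + 4.00·(cos317°, sin317°) = (2.9254, -2.7280)
|BD| = 7.5823
circle(B,6.00) ∩ circle(D,4.00): a=5.1100, h=3.1445
  candidates: C₊=(6.5619,2.0444) cross=23.842; C₋=(8.8246,-3.8234) cross=-23.842
  mode + wants cross > 0 → take C=(6.5619,2.0444) (cross=23.842)
ex = (C−B)/|BC| = (0.6061,0.7954); ey = (-0.7954,0.6061)
P = B + -2.16·ex + 3.26·ey = (-0.9767,-2.4702)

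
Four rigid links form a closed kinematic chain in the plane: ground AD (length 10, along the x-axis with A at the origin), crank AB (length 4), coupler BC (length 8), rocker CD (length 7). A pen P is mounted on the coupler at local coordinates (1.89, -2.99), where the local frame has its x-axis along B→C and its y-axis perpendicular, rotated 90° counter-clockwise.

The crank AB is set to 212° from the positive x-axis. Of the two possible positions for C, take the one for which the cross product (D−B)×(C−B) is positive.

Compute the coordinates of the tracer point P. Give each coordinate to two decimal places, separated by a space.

A=(0,0), D=(10.00,0)
B = A + 4.00·(cos212°, sin212°) = (-3.3922, -2.1197)
|BD| = 13.5589
circle(B,8.00) ∩ circle(D,7.00): a=7.3326, h=3.1989
  candidates: C₊=(3.3502,2.1862) cross=43.374; C₋=(4.3503,-4.1330) cross=-43.374
  mode + wants cross > 0 → take C=(3.3502,2.1862) (cross=43.374)
ex = (C−B)/|BC| = (0.8428,0.5382); ey = (-0.5382,0.8428)
P = B + 1.89·ex + -2.99·ey = (-0.1900,-3.6224)

-0.19 -3.62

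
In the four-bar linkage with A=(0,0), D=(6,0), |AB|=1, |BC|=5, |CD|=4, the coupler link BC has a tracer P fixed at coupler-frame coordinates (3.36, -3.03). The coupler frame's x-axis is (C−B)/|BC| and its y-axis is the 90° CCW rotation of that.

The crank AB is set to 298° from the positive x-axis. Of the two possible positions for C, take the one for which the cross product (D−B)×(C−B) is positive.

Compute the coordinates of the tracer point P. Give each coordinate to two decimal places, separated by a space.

A=(0,0), D=(6.00,0)
B = A + 1.00·(cos298°, sin298°) = (0.4695, -0.8829)
|BD| = 5.6006
circle(B,5.00) ∩ circle(D,4.00): a=3.6038, h=3.4660
  candidates: C₊=(3.4818,3.1078) cross=19.411; C₋=(4.5746,-3.7374) cross=-19.411
  mode + wants cross > 0 → take C=(3.4818,3.1078) (cross=19.411)
ex = (C−B)/|BC| = (0.6025,0.7982); ey = (-0.7982,0.6025)
P = B + 3.36·ex + -3.03·ey = (4.9121,-0.0266)

4.91 -0.03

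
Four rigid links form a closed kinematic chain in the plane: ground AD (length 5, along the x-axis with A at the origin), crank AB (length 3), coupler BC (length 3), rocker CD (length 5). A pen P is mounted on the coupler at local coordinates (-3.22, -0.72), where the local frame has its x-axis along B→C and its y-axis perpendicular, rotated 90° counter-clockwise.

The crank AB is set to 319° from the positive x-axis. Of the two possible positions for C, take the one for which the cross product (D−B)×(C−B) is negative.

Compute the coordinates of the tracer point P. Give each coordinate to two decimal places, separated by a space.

0.37 0.73

A=(0,0), D=(5.00,0)
B = A + 3.00·(cos319°, sin319°) = (2.2641, -1.9682)
|BD| = 3.3703
circle(B,3.00) ∩ circle(D,5.00): a=-0.6886, h=2.9199
  candidates: C₊=(0.0000,0.0000) cross=9.841; C₋=(3.4104,-4.7406) cross=-9.841
  mode - wants cross < 0 → take C=(3.4104,-4.7406) (cross=-9.841)
ex = (C−B)/|BC| = (0.3821,-0.9241); ey = (0.9241,0.3821)
P = B + -3.22·ex + -0.72·ey = (0.3685,0.7324)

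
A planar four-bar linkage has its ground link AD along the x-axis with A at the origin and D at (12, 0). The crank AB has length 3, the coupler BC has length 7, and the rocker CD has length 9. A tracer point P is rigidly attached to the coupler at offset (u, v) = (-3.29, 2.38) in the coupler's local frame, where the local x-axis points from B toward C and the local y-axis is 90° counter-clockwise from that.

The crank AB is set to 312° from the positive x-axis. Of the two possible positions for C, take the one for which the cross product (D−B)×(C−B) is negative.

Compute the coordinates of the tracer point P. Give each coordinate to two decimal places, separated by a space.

1.50 1.80

A=(0,0), D=(12.00,0)
B = A + 3.00·(cos312°, sin312°) = (2.0074, -2.2294)
|BD| = 10.2383
circle(B,7.00) ∩ circle(D,9.00): a=3.5564, h=6.0293
  candidates: C₊=(4.1655,4.4296) cross=61.729; C₋=(6.7913,-7.3396) cross=-61.729
  mode - wants cross < 0 → take C=(6.7913,-7.3396) (cross=-61.729)
ex = (C−B)/|BC| = (0.6834,-0.7300); ey = (0.7300,0.6834)
P = B + -3.29·ex + 2.38·ey = (1.4964,1.7989)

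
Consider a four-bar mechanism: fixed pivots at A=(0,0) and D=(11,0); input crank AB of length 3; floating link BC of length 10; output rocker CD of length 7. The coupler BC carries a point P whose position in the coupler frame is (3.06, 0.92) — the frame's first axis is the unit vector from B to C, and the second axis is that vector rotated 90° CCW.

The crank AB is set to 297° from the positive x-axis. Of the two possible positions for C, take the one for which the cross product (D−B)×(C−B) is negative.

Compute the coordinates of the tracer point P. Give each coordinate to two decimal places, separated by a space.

4.52 -3.16

A=(0,0), D=(11.00,0)
B = A + 3.00·(cos297°, sin297°) = (1.3620, -2.6730)
|BD| = 10.0018
circle(B,10.00) ∩ circle(D,7.00): a=7.5504, h=6.5567
  candidates: C₊=(6.8855,5.6631) cross=65.579; C₋=(10.3901,-6.9734) cross=-65.579
  mode - wants cross < 0 → take C=(10.3901,-6.9734) (cross=-65.579)
ex = (C−B)/|BC| = (0.9028,-0.4300); ey = (0.4300,0.9028)
P = B + 3.06·ex + 0.92·ey = (4.5202,-3.1583)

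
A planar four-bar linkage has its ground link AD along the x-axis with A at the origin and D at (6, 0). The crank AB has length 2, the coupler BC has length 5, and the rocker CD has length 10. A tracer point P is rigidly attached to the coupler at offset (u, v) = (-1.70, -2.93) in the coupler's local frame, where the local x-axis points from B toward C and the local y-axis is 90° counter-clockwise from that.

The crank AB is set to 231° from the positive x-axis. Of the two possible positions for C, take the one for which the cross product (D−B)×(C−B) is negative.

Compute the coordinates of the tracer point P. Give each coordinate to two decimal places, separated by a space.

-4.08 0.32

A=(0,0), D=(6.00,0)
B = A + 2.00·(cos231°, sin231°) = (-1.2586, -1.5543)
|BD| = 7.4232
circle(B,5.00) ∩ circle(D,10.00): a=-1.3401, h=4.8171
  candidates: C₊=(-3.5777,2.8754) cross=35.758; C₋=(-1.5605,-6.5452) cross=-35.758
  mode - wants cross < 0 → take C=(-1.5605,-6.5452) (cross=-35.758)
ex = (C−B)/|BC| = (-0.0604,-0.9982); ey = (0.9982,-0.0604)
P = B + -1.70·ex + -2.93·ey = (-4.0807,0.3195)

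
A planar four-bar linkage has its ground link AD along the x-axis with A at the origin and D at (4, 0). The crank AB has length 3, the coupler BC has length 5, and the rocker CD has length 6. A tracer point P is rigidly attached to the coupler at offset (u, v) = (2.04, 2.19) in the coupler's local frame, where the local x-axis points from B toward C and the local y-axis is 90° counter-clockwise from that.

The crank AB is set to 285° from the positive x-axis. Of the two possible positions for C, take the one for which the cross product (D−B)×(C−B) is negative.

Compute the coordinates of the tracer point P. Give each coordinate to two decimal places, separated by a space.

3.73 -2.41

A=(0,0), D=(4.00,0)
B = A + 3.00·(cos285°, sin285°) = (0.7765, -2.8978)
|BD| = 4.3346
circle(B,5.00) ∩ circle(D,6.00): a=0.8984, h=4.9186
  candidates: C₊=(-1.8437,1.3607) cross=21.320; C₋=(4.7328,-5.9551) cross=-21.320
  mode - wants cross < 0 → take C=(4.7328,-5.9551) (cross=-21.320)
ex = (C−B)/|BC| = (0.7913,-0.6115); ey = (0.6115,0.7913)
P = B + 2.04·ex + 2.19·ey = (3.7298,-2.4123)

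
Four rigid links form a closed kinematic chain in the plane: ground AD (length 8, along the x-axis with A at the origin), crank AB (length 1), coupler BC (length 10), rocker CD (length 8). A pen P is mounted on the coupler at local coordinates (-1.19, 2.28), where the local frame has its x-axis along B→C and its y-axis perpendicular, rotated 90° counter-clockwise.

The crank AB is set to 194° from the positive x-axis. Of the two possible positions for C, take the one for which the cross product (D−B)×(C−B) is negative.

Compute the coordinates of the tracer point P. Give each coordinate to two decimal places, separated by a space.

A=(0,0), D=(8.00,0)
B = A + 1.00·(cos194°, sin194°) = (-0.9703, -0.2419)
|BD| = 8.9736
circle(B,10.00) ∩ circle(D,8.00): a=6.4927, h=7.6056
  candidates: C₊=(5.3150,7.5360) cross=68.249; C₋=(5.7251,-7.6697) cross=-68.249
  mode - wants cross < 0 → take C=(5.7251,-7.6697) (cross=-68.249)
ex = (C−B)/|BC| = (0.6695,-0.7428); ey = (0.7428,0.6695)
P = B + -1.19·ex + 2.28·ey = (-0.0735,2.1685)

-0.07 2.17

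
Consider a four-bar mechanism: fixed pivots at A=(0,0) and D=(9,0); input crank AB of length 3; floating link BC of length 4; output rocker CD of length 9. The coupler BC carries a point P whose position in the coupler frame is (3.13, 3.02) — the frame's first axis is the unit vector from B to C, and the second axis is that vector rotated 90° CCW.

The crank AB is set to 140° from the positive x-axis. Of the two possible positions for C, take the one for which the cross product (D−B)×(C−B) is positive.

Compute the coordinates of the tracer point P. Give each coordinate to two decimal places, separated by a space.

A=(0,0), D=(9.00,0)
B = A + 3.00·(cos140°, sin140°) = (-2.2981, 1.9284)
|BD| = 11.4615
circle(B,4.00) ∩ circle(D,9.00): a=2.8952, h=2.7601
  candidates: C₊=(1.0201,4.1620) cross=31.634; C₋=(0.0914,-1.2795) cross=-31.634
  mode + wants cross > 0 → take C=(1.0201,4.1620) (cross=31.634)
ex = (C−B)/|BC| = (0.8296,0.5584); ey = (-0.5584,0.8296)
P = B + 3.13·ex + 3.02·ey = (-1.3879,6.1815)

-1.39 6.18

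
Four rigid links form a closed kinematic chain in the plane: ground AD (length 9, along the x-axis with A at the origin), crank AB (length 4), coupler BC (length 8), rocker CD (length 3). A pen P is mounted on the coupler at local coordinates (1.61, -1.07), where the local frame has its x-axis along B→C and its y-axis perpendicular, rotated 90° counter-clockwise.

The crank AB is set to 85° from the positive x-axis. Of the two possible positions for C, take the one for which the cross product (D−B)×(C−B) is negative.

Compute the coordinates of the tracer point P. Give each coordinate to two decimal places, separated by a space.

0.84 2.11

A=(0,0), D=(9.00,0)
B = A + 4.00·(cos85°, sin85°) = (0.3486, 3.9848)
|BD| = 9.5250
circle(B,8.00) ∩ circle(D,3.00): a=7.6496, h=2.3416
  candidates: C₊=(8.2763,2.9114) cross=22.304; C₋=(6.3171,-1.3423) cross=-22.304
  mode - wants cross < 0 → take C=(6.3171,-1.3423) (cross=-22.304)
ex = (C−B)/|BC| = (0.7461,-0.6659); ey = (0.6659,0.7461)
P = B + 1.61·ex + -1.07·ey = (0.8373,2.1144)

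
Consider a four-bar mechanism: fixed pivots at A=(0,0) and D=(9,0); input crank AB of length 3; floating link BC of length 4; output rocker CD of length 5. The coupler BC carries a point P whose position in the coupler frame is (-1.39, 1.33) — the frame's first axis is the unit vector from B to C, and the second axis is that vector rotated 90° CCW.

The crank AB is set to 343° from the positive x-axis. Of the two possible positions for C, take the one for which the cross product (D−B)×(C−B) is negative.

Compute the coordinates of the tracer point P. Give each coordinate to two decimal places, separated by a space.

2.84 1.05

A=(0,0), D=(9.00,0)
B = A + 3.00·(cos343°, sin343°) = (2.8689, -0.8771)
|BD| = 6.1935
circle(B,4.00) ∩ circle(D,5.00): a=2.3702, h=3.2221
  candidates: C₊=(4.7589,2.6482) cross=19.956; C₋=(5.6715,-3.7311) cross=-19.956
  mode - wants cross < 0 → take C=(5.6715,-3.7311) (cross=-19.956)
ex = (C−B)/|BC| = (0.7007,-0.7135); ey = (0.7135,0.7007)
P = B + -1.39·ex + 1.33·ey = (2.8440,1.0465)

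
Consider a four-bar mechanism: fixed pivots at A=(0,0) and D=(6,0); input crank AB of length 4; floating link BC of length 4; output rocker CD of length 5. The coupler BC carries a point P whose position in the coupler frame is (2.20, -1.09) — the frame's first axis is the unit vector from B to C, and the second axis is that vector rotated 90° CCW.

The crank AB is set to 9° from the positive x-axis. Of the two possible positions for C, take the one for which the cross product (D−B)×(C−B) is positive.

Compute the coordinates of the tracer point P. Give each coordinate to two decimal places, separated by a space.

5.12 2.78

A=(0,0), D=(6.00,0)
B = A + 4.00·(cos9°, sin9°) = (3.9508, 0.6257)
|BD| = 2.1427
circle(B,4.00) ∩ circle(D,5.00): a=-1.0289, h=3.8654
  candidates: C₊=(4.0956,4.6231) cross=8.282; C₋=(1.8379,-2.7707) cross=-8.282
  mode + wants cross > 0 → take C=(4.0956,4.6231) (cross=8.282)
ex = (C−B)/|BC| = (0.0362,0.9993); ey = (-0.9993,0.0362)
P = B + 2.20·ex + -1.09·ey = (5.1197,2.7848)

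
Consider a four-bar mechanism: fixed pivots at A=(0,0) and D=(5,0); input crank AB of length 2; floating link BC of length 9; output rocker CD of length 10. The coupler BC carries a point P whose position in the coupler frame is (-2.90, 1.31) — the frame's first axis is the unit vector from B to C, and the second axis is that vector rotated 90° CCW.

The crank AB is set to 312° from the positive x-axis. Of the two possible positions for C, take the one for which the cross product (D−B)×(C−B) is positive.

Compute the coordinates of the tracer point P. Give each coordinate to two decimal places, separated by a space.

1.37 -4.67

A=(0,0), D=(5.00,0)
B = A + 2.00·(cos312°, sin312°) = (1.3383, -1.4863)
|BD| = 3.9519
circle(B,9.00) ∩ circle(D,10.00): a=-0.4280, h=8.9898
  candidates: C₊=(-2.4393,6.6825) cross=35.527; C₋=(4.3227,-9.9770) cross=-35.527
  mode + wants cross > 0 → take C=(-2.4393,6.6825) (cross=35.527)
ex = (C−B)/|BC| = (-0.4197,0.9076); ey = (-0.9076,-0.4197)
P = B + -2.90·ex + 1.31·ey = (1.3665,-4.6683)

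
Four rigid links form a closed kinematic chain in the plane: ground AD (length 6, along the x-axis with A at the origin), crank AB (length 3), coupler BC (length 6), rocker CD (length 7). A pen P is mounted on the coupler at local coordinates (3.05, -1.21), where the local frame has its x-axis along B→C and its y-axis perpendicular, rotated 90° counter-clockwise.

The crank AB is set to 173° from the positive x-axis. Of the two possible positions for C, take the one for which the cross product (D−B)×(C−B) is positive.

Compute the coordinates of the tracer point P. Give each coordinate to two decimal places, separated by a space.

-0.06 1.86

A=(0,0), D=(6.00,0)
B = A + 3.00·(cos173°, sin173°) = (-2.9776, 0.3656)
|BD| = 8.9851
circle(B,6.00) ∩ circle(D,7.00): a=3.7691, h=4.6684
  candidates: C₊=(0.9783,4.8768) cross=41.946; C₋=(0.5984,-4.4523) cross=-41.946
  mode + wants cross > 0 → take C=(0.9783,4.8768) (cross=41.946)
ex = (C−B)/|BC| = (0.6593,0.7519); ey = (-0.7519,0.6593)
P = B + 3.05·ex + -1.21·ey = (-0.0569,1.8610)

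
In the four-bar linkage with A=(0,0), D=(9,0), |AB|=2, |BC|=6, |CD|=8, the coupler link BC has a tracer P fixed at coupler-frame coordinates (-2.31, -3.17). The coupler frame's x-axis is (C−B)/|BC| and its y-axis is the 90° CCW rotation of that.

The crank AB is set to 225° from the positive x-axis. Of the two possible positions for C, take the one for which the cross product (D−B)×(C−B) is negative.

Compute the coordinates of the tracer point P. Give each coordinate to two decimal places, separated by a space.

-5.24 -2.26

A=(0,0), D=(9.00,0)
B = A + 2.00·(cos225°, sin225°) = (-1.4142, -1.4142)
|BD| = 10.5098
circle(B,6.00) ∩ circle(D,8.00): a=3.9228, h=4.5400
  candidates: C₊=(1.8620,3.6124) cross=47.714; C₋=(3.0838,-5.3851) cross=-47.714
  mode - wants cross < 0 → take C=(3.0838,-5.3851) (cross=-47.714)
ex = (C−B)/|BC| = (0.7497,-0.6618); ey = (0.6618,0.7497)
P = B + -2.31·ex + -3.17·ey = (-5.2439,-2.2619)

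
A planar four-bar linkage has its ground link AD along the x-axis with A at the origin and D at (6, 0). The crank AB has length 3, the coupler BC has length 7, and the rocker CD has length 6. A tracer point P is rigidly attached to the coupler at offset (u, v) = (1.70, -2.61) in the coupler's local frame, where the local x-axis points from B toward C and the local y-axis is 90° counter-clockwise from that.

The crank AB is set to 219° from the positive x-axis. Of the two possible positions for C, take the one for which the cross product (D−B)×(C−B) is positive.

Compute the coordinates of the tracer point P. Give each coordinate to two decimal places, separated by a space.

0.78 -1.89

A=(0,0), D=(6.00,0)
B = A + 3.00·(cos219°, sin219°) = (-2.3314, -1.8880)
|BD| = 8.5427
circle(B,7.00) ∩ circle(D,6.00): a=5.0322, h=4.8659
  candidates: C₊=(1.5010,3.9697) cross=41.568; C₋=(3.6517,-5.5214) cross=-41.568
  mode + wants cross > 0 → take C=(1.5010,3.9697) (cross=41.568)
ex = (C−B)/|BC| = (0.5475,0.8368); ey = (-0.8368,0.5475)
P = B + 1.70·ex + -2.61·ey = (0.7834,-1.8943)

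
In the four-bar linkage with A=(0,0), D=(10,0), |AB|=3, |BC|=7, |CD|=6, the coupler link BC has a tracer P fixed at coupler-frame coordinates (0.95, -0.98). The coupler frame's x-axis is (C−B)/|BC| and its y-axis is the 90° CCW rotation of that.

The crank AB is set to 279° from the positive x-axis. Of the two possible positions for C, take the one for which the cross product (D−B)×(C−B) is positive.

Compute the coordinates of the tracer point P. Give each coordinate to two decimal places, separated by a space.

1.82 -2.78

A=(0,0), D=(10.00,0)
B = A + 3.00·(cos279°, sin279°) = (0.4693, -2.9631)
|BD| = 9.9807
circle(B,7.00) ∩ circle(D,6.00): a=5.6416, h=4.1440
  candidates: C₊=(4.6263,2.6689) cross=41.360; C₋=(7.0868,-5.2453) cross=-41.360
  mode + wants cross > 0 → take C=(4.6263,2.6689) (cross=41.360)
ex = (C−B)/|BC| = (0.5939,0.8046); ey = (-0.8046,0.5939)
P = B + 0.95·ex + -0.98·ey = (1.8219,-2.7807)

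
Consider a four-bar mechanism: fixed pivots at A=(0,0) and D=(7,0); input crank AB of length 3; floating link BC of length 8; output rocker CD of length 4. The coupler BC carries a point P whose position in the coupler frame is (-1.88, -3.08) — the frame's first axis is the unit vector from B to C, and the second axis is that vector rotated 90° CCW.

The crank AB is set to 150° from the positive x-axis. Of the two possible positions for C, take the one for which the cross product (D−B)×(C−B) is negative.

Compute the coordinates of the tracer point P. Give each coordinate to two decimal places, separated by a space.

-5.84 -0.09

A=(0,0), D=(7.00,0)
B = A + 3.00·(cos150°, sin150°) = (-2.5981, 1.5000)
|BD| = 9.7146
circle(B,8.00) ∩ circle(D,4.00): a=7.3278, h=3.2099
  candidates: C₊=(5.1375,3.5399) cross=31.183; C₋=(4.1462,-2.8028) cross=-31.183
  mode - wants cross < 0 → take C=(4.1462,-2.8028) (cross=-31.183)
ex = (C−B)/|BC| = (0.8430,-0.5379); ey = (0.5379,0.8430)
P = B + -1.88·ex + -3.08·ey = (-5.8396,-0.0854)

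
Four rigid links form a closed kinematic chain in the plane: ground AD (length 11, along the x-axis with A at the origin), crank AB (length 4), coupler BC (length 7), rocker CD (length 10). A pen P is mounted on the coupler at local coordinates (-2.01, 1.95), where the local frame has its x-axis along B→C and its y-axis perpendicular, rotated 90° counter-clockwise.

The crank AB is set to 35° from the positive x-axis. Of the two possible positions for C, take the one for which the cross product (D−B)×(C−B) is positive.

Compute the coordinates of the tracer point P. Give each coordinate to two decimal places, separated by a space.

A=(0,0), D=(11.00,0)
B = A + 4.00·(cos35°, sin35°) = (3.2766, 2.2943)
|BD| = 8.0570
circle(B,7.00) ∩ circle(D,10.00): a=0.8635, h=6.9465
  candidates: C₊=(6.0825,8.7073) cross=55.968; C₋=(2.1263,-4.6105) cross=-55.968
  mode + wants cross > 0 → take C=(6.0825,8.7073) (cross=55.968)
ex = (C−B)/|BC| = (0.4008,0.9161); ey = (-0.9161,0.4008)
P = B + -2.01·ex + 1.95·ey = (0.6844,1.2345)

0.68 1.23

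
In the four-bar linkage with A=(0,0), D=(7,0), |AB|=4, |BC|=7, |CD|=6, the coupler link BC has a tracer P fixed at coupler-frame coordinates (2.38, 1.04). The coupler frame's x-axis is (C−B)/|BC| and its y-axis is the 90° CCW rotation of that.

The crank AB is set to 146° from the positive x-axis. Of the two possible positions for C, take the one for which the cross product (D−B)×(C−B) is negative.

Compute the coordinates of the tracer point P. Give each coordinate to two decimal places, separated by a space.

-0.90 1.29

A=(0,0), D=(7.00,0)
B = A + 4.00·(cos146°, sin146°) = (-3.3162, 2.2368)
|BD| = 10.5559
circle(B,7.00) ∩ circle(D,6.00): a=5.8937, h=3.7768
  candidates: C₊=(3.2440,4.6790) cross=39.867; C₋=(1.6434,-2.7031) cross=-39.867
  mode - wants cross < 0 → take C=(1.6434,-2.7031) (cross=-39.867)
ex = (C−B)/|BC| = (0.7085,-0.7057); ey = (0.7057,0.7085)
P = B + 2.38·ex + 1.04·ey = (-0.8960,1.2941)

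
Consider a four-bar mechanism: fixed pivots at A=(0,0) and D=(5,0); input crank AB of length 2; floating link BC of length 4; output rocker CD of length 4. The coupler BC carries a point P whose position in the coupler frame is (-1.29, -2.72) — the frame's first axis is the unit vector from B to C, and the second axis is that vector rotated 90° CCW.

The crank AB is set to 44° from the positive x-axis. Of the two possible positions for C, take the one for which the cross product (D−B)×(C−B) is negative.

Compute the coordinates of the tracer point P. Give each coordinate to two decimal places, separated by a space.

-1.42 2.33

A=(0,0), D=(5.00,0)
B = A + 2.00·(cos44°, sin44°) = (1.4387, 1.3893)
|BD| = 3.8227
circle(B,4.00) ∩ circle(D,4.00): a=1.9114, h=3.5138
  candidates: C₊=(4.4964,3.9682) cross=13.432; C₋=(1.9423,-2.5789) cross=-13.432
  mode - wants cross < 0 → take C=(1.9423,-2.5789) (cross=-13.432)
ex = (C−B)/|BC| = (0.1259,-0.9920); ey = (0.9920,0.1259)
P = B + -1.29·ex + -2.72·ey = (-1.4221,2.3266)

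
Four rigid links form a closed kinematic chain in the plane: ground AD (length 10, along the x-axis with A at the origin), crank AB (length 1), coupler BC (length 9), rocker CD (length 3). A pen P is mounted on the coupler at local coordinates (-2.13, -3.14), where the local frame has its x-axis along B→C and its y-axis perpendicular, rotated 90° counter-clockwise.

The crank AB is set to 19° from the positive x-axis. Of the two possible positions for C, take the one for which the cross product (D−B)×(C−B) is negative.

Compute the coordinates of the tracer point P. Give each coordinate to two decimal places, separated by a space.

A=(0,0), D=(10.00,0)
B = A + 1.00·(cos19°, sin19°) = (0.9455, 0.3256)
|BD| = 9.0603
circle(B,9.00) ∩ circle(D,3.00): a=8.5035, h=2.9479
  candidates: C₊=(9.5495,2.9660) cross=26.709; C₋=(9.3376,-2.9260) cross=-26.709
  mode - wants cross < 0 → take C=(9.3376,-2.9260) (cross=-26.709)
ex = (C−B)/|BC| = (0.9325,-0.3613); ey = (0.3613,0.9325)
P = B + -2.13·ex + -3.14·ey = (-2.1750,-1.8328)

-2.18 -1.83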